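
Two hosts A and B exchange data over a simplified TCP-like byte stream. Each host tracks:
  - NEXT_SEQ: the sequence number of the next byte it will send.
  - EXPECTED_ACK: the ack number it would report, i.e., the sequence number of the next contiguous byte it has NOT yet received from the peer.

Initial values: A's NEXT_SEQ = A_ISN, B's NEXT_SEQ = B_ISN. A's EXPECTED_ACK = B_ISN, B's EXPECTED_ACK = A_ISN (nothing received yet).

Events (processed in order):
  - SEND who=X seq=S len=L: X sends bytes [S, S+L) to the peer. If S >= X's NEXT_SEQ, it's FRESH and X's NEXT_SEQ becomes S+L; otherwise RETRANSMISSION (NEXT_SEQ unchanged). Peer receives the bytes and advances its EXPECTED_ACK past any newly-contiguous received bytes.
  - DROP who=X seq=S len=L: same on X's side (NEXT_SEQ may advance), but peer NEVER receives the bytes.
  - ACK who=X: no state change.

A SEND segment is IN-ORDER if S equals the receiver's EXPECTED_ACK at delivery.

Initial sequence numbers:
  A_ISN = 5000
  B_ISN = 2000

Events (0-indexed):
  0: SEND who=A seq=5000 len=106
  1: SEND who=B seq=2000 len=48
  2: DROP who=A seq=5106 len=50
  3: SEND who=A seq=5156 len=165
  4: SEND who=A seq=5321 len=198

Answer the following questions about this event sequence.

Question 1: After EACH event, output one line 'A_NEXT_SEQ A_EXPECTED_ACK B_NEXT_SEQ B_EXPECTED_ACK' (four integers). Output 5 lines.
5106 2000 2000 5106
5106 2048 2048 5106
5156 2048 2048 5106
5321 2048 2048 5106
5519 2048 2048 5106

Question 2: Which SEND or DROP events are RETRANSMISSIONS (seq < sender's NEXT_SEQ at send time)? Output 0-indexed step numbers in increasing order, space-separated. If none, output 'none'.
Answer: none

Derivation:
Step 0: SEND seq=5000 -> fresh
Step 1: SEND seq=2000 -> fresh
Step 2: DROP seq=5106 -> fresh
Step 3: SEND seq=5156 -> fresh
Step 4: SEND seq=5321 -> fresh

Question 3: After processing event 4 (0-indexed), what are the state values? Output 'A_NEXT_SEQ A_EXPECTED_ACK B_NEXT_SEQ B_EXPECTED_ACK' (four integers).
After event 0: A_seq=5106 A_ack=2000 B_seq=2000 B_ack=5106
After event 1: A_seq=5106 A_ack=2048 B_seq=2048 B_ack=5106
After event 2: A_seq=5156 A_ack=2048 B_seq=2048 B_ack=5106
After event 3: A_seq=5321 A_ack=2048 B_seq=2048 B_ack=5106
After event 4: A_seq=5519 A_ack=2048 B_seq=2048 B_ack=5106

5519 2048 2048 5106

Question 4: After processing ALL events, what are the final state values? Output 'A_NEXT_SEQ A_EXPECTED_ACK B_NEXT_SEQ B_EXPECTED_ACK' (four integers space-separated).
After event 0: A_seq=5106 A_ack=2000 B_seq=2000 B_ack=5106
After event 1: A_seq=5106 A_ack=2048 B_seq=2048 B_ack=5106
After event 2: A_seq=5156 A_ack=2048 B_seq=2048 B_ack=5106
After event 3: A_seq=5321 A_ack=2048 B_seq=2048 B_ack=5106
After event 4: A_seq=5519 A_ack=2048 B_seq=2048 B_ack=5106

Answer: 5519 2048 2048 5106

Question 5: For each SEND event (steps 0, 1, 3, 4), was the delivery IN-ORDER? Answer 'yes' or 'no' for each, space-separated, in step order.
Answer: yes yes no no

Derivation:
Step 0: SEND seq=5000 -> in-order
Step 1: SEND seq=2000 -> in-order
Step 3: SEND seq=5156 -> out-of-order
Step 4: SEND seq=5321 -> out-of-order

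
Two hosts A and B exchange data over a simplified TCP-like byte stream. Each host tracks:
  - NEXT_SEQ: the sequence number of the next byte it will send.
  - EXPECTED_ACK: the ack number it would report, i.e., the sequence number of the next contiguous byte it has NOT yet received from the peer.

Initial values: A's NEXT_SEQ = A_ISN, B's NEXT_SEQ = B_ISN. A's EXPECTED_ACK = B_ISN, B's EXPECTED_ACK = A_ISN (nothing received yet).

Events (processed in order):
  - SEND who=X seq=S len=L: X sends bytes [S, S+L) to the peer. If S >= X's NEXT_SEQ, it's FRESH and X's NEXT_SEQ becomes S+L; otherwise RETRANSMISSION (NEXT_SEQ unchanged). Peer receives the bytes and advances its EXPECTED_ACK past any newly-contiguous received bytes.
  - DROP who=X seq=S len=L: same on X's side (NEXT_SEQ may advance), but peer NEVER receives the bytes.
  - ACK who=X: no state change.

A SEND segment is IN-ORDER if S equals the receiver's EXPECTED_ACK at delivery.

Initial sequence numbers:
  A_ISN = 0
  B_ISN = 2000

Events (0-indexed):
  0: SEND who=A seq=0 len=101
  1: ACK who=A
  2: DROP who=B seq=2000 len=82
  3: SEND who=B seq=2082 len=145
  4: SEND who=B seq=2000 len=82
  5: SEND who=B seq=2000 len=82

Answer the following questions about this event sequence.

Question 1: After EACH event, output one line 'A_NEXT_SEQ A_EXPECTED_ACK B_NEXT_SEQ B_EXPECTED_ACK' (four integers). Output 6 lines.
101 2000 2000 101
101 2000 2000 101
101 2000 2082 101
101 2000 2227 101
101 2227 2227 101
101 2227 2227 101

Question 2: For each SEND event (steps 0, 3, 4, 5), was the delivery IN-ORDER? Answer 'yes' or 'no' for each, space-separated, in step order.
Step 0: SEND seq=0 -> in-order
Step 3: SEND seq=2082 -> out-of-order
Step 4: SEND seq=2000 -> in-order
Step 5: SEND seq=2000 -> out-of-order

Answer: yes no yes no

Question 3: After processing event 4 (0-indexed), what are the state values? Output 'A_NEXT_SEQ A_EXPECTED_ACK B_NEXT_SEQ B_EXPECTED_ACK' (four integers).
After event 0: A_seq=101 A_ack=2000 B_seq=2000 B_ack=101
After event 1: A_seq=101 A_ack=2000 B_seq=2000 B_ack=101
After event 2: A_seq=101 A_ack=2000 B_seq=2082 B_ack=101
After event 3: A_seq=101 A_ack=2000 B_seq=2227 B_ack=101
After event 4: A_seq=101 A_ack=2227 B_seq=2227 B_ack=101

101 2227 2227 101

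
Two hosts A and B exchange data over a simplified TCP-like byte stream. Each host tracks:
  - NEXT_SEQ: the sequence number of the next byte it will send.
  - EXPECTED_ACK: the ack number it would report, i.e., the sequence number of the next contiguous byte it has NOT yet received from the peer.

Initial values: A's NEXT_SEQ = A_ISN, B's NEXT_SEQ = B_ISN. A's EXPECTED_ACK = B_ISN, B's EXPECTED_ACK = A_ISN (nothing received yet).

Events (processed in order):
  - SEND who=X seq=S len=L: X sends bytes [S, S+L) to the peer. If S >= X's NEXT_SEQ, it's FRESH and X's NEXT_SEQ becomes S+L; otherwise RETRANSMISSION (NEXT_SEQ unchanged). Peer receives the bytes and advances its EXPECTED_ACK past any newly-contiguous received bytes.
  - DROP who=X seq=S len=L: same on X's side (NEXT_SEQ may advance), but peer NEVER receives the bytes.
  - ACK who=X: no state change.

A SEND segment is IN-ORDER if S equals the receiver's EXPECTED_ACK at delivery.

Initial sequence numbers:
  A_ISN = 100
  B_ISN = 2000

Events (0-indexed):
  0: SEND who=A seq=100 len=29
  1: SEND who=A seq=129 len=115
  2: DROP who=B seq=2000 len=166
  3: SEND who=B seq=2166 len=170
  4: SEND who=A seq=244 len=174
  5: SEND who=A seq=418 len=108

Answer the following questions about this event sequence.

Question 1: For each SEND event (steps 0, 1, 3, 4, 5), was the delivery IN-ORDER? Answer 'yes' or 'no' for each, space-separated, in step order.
Step 0: SEND seq=100 -> in-order
Step 1: SEND seq=129 -> in-order
Step 3: SEND seq=2166 -> out-of-order
Step 4: SEND seq=244 -> in-order
Step 5: SEND seq=418 -> in-order

Answer: yes yes no yes yes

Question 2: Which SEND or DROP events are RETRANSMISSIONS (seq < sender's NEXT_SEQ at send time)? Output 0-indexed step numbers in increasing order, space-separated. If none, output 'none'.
Answer: none

Derivation:
Step 0: SEND seq=100 -> fresh
Step 1: SEND seq=129 -> fresh
Step 2: DROP seq=2000 -> fresh
Step 3: SEND seq=2166 -> fresh
Step 4: SEND seq=244 -> fresh
Step 5: SEND seq=418 -> fresh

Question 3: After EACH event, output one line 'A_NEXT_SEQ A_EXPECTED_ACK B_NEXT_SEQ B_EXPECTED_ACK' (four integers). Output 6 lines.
129 2000 2000 129
244 2000 2000 244
244 2000 2166 244
244 2000 2336 244
418 2000 2336 418
526 2000 2336 526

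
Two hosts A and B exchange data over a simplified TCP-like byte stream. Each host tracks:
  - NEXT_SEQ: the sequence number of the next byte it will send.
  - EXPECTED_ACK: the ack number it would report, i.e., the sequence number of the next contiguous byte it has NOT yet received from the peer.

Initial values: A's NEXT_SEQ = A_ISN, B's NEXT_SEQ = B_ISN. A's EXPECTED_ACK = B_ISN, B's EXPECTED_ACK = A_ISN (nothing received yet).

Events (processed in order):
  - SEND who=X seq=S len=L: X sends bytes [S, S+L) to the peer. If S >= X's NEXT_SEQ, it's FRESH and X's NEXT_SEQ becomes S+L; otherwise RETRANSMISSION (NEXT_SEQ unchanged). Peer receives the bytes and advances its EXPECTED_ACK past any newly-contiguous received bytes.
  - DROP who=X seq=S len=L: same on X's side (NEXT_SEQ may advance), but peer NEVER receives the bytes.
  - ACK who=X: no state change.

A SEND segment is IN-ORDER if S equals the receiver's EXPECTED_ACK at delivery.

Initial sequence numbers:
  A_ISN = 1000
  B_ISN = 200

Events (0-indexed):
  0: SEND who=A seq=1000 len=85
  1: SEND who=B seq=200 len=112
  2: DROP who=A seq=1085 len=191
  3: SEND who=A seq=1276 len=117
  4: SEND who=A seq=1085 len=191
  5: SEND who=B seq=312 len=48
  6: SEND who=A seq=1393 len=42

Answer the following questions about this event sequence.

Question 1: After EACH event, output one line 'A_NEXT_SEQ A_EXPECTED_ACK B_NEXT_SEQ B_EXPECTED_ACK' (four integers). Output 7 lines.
1085 200 200 1085
1085 312 312 1085
1276 312 312 1085
1393 312 312 1085
1393 312 312 1393
1393 360 360 1393
1435 360 360 1435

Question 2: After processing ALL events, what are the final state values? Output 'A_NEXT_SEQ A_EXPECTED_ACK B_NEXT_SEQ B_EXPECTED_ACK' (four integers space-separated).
After event 0: A_seq=1085 A_ack=200 B_seq=200 B_ack=1085
After event 1: A_seq=1085 A_ack=312 B_seq=312 B_ack=1085
After event 2: A_seq=1276 A_ack=312 B_seq=312 B_ack=1085
After event 3: A_seq=1393 A_ack=312 B_seq=312 B_ack=1085
After event 4: A_seq=1393 A_ack=312 B_seq=312 B_ack=1393
After event 5: A_seq=1393 A_ack=360 B_seq=360 B_ack=1393
After event 6: A_seq=1435 A_ack=360 B_seq=360 B_ack=1435

Answer: 1435 360 360 1435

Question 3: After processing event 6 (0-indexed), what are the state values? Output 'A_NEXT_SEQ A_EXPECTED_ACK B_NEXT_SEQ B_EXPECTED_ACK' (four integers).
After event 0: A_seq=1085 A_ack=200 B_seq=200 B_ack=1085
After event 1: A_seq=1085 A_ack=312 B_seq=312 B_ack=1085
After event 2: A_seq=1276 A_ack=312 B_seq=312 B_ack=1085
After event 3: A_seq=1393 A_ack=312 B_seq=312 B_ack=1085
After event 4: A_seq=1393 A_ack=312 B_seq=312 B_ack=1393
After event 5: A_seq=1393 A_ack=360 B_seq=360 B_ack=1393
After event 6: A_seq=1435 A_ack=360 B_seq=360 B_ack=1435

1435 360 360 1435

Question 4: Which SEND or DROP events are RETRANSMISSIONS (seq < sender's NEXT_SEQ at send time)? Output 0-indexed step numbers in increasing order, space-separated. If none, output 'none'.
Answer: 4

Derivation:
Step 0: SEND seq=1000 -> fresh
Step 1: SEND seq=200 -> fresh
Step 2: DROP seq=1085 -> fresh
Step 3: SEND seq=1276 -> fresh
Step 4: SEND seq=1085 -> retransmit
Step 5: SEND seq=312 -> fresh
Step 6: SEND seq=1393 -> fresh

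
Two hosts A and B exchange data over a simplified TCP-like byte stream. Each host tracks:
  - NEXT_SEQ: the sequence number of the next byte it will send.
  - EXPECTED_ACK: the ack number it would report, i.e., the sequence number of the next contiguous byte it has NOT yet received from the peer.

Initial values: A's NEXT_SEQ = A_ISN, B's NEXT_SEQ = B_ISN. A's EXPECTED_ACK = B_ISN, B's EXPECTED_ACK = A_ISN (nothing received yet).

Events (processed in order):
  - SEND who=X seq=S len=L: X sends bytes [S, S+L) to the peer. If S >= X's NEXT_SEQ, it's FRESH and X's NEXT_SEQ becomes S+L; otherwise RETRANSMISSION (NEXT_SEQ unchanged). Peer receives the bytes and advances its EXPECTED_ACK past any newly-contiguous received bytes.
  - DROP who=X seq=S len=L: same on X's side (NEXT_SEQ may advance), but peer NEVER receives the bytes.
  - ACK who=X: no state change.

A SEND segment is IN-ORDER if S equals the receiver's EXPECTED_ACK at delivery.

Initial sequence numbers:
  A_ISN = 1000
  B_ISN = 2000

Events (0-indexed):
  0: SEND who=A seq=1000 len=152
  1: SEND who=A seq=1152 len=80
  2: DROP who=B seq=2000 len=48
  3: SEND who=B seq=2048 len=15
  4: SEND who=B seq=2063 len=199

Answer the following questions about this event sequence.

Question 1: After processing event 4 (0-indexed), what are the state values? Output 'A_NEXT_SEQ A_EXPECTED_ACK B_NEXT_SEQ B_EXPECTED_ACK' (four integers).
After event 0: A_seq=1152 A_ack=2000 B_seq=2000 B_ack=1152
After event 1: A_seq=1232 A_ack=2000 B_seq=2000 B_ack=1232
After event 2: A_seq=1232 A_ack=2000 B_seq=2048 B_ack=1232
After event 3: A_seq=1232 A_ack=2000 B_seq=2063 B_ack=1232
After event 4: A_seq=1232 A_ack=2000 B_seq=2262 B_ack=1232

1232 2000 2262 1232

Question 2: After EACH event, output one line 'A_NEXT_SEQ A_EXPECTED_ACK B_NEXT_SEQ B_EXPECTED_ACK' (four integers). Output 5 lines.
1152 2000 2000 1152
1232 2000 2000 1232
1232 2000 2048 1232
1232 2000 2063 1232
1232 2000 2262 1232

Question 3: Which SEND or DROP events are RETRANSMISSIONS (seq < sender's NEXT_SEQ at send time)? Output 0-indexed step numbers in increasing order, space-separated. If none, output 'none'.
Answer: none

Derivation:
Step 0: SEND seq=1000 -> fresh
Step 1: SEND seq=1152 -> fresh
Step 2: DROP seq=2000 -> fresh
Step 3: SEND seq=2048 -> fresh
Step 4: SEND seq=2063 -> fresh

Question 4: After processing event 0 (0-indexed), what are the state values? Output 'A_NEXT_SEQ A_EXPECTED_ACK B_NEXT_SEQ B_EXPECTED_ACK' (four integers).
After event 0: A_seq=1152 A_ack=2000 B_seq=2000 B_ack=1152

1152 2000 2000 1152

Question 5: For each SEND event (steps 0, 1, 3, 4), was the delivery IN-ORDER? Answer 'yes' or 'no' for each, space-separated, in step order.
Answer: yes yes no no

Derivation:
Step 0: SEND seq=1000 -> in-order
Step 1: SEND seq=1152 -> in-order
Step 3: SEND seq=2048 -> out-of-order
Step 4: SEND seq=2063 -> out-of-order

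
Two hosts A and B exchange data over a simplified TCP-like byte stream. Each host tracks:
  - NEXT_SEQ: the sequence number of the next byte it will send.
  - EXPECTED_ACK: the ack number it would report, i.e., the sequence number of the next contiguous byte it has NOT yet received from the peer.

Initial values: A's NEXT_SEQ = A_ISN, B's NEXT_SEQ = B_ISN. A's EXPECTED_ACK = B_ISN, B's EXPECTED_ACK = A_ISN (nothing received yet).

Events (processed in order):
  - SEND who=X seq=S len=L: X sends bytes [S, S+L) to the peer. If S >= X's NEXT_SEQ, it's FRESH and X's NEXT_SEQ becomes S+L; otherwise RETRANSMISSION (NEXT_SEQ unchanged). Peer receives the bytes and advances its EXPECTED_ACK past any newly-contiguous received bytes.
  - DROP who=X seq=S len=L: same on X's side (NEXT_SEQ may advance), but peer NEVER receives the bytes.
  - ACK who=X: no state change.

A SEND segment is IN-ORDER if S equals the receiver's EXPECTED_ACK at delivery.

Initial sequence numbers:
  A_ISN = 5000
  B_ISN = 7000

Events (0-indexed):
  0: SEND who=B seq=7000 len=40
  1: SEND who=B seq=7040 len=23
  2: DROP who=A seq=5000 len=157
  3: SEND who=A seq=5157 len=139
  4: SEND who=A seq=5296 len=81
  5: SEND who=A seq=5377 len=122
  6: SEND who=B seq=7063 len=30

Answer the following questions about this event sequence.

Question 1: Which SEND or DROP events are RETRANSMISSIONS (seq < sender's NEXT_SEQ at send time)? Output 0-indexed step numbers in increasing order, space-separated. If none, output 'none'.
Answer: none

Derivation:
Step 0: SEND seq=7000 -> fresh
Step 1: SEND seq=7040 -> fresh
Step 2: DROP seq=5000 -> fresh
Step 3: SEND seq=5157 -> fresh
Step 4: SEND seq=5296 -> fresh
Step 5: SEND seq=5377 -> fresh
Step 6: SEND seq=7063 -> fresh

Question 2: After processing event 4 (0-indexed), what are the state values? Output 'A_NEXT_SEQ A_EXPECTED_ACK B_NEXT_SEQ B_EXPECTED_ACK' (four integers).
After event 0: A_seq=5000 A_ack=7040 B_seq=7040 B_ack=5000
After event 1: A_seq=5000 A_ack=7063 B_seq=7063 B_ack=5000
After event 2: A_seq=5157 A_ack=7063 B_seq=7063 B_ack=5000
After event 3: A_seq=5296 A_ack=7063 B_seq=7063 B_ack=5000
After event 4: A_seq=5377 A_ack=7063 B_seq=7063 B_ack=5000

5377 7063 7063 5000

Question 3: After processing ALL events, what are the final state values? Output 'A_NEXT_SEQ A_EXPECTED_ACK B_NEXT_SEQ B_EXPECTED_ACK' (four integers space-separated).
After event 0: A_seq=5000 A_ack=7040 B_seq=7040 B_ack=5000
After event 1: A_seq=5000 A_ack=7063 B_seq=7063 B_ack=5000
After event 2: A_seq=5157 A_ack=7063 B_seq=7063 B_ack=5000
After event 3: A_seq=5296 A_ack=7063 B_seq=7063 B_ack=5000
After event 4: A_seq=5377 A_ack=7063 B_seq=7063 B_ack=5000
After event 5: A_seq=5499 A_ack=7063 B_seq=7063 B_ack=5000
After event 6: A_seq=5499 A_ack=7093 B_seq=7093 B_ack=5000

Answer: 5499 7093 7093 5000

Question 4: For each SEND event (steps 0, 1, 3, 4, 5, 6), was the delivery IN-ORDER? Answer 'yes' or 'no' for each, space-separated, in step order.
Step 0: SEND seq=7000 -> in-order
Step 1: SEND seq=7040 -> in-order
Step 3: SEND seq=5157 -> out-of-order
Step 4: SEND seq=5296 -> out-of-order
Step 5: SEND seq=5377 -> out-of-order
Step 6: SEND seq=7063 -> in-order

Answer: yes yes no no no yes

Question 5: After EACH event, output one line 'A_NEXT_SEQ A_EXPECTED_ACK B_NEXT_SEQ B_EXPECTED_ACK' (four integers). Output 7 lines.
5000 7040 7040 5000
5000 7063 7063 5000
5157 7063 7063 5000
5296 7063 7063 5000
5377 7063 7063 5000
5499 7063 7063 5000
5499 7093 7093 5000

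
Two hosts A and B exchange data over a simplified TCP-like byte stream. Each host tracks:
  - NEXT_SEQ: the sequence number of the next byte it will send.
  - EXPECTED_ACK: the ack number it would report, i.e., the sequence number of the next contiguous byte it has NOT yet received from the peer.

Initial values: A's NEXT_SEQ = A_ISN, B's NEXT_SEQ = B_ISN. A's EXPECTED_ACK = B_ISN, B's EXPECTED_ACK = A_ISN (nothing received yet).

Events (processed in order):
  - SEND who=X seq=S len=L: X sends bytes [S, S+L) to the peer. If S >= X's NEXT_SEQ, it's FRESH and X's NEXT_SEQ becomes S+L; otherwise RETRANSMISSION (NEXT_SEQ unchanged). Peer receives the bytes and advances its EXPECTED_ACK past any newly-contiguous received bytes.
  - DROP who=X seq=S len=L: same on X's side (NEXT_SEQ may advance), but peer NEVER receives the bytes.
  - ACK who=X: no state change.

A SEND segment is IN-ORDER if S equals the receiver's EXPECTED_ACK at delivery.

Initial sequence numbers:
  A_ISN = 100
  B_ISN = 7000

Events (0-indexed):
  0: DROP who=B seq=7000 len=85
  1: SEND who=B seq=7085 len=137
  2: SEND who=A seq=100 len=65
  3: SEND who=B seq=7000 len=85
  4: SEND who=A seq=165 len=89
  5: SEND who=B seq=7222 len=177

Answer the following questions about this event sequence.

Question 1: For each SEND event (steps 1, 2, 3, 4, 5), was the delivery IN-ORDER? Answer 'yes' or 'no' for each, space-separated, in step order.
Answer: no yes yes yes yes

Derivation:
Step 1: SEND seq=7085 -> out-of-order
Step 2: SEND seq=100 -> in-order
Step 3: SEND seq=7000 -> in-order
Step 4: SEND seq=165 -> in-order
Step 5: SEND seq=7222 -> in-order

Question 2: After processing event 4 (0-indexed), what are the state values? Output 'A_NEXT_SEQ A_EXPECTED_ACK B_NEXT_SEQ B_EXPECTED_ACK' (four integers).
After event 0: A_seq=100 A_ack=7000 B_seq=7085 B_ack=100
After event 1: A_seq=100 A_ack=7000 B_seq=7222 B_ack=100
After event 2: A_seq=165 A_ack=7000 B_seq=7222 B_ack=165
After event 3: A_seq=165 A_ack=7222 B_seq=7222 B_ack=165
After event 4: A_seq=254 A_ack=7222 B_seq=7222 B_ack=254

254 7222 7222 254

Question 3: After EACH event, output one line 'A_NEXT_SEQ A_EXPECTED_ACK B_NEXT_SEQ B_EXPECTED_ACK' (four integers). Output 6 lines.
100 7000 7085 100
100 7000 7222 100
165 7000 7222 165
165 7222 7222 165
254 7222 7222 254
254 7399 7399 254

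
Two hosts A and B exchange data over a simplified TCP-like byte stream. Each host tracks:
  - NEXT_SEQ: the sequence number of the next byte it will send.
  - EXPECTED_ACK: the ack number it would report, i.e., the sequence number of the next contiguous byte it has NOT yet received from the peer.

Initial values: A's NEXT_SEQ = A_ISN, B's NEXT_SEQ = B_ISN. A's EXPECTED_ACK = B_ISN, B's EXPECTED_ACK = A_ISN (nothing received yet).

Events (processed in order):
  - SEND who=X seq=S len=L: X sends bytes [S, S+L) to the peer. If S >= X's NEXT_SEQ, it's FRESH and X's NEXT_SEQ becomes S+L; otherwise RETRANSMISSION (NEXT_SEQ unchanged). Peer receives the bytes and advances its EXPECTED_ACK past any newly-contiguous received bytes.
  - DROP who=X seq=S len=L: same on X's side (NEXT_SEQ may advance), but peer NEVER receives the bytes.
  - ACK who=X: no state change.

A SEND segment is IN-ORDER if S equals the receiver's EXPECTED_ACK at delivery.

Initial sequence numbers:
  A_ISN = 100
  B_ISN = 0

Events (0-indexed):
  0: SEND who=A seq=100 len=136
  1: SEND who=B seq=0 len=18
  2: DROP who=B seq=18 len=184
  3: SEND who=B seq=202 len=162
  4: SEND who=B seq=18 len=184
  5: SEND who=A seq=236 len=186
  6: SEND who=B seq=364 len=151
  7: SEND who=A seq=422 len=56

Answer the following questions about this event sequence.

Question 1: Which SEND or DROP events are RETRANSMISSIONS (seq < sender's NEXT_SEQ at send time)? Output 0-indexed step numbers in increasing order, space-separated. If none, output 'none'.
Step 0: SEND seq=100 -> fresh
Step 1: SEND seq=0 -> fresh
Step 2: DROP seq=18 -> fresh
Step 3: SEND seq=202 -> fresh
Step 4: SEND seq=18 -> retransmit
Step 5: SEND seq=236 -> fresh
Step 6: SEND seq=364 -> fresh
Step 7: SEND seq=422 -> fresh

Answer: 4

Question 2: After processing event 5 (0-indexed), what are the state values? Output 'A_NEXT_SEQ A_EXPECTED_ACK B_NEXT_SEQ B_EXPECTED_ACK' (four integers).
After event 0: A_seq=236 A_ack=0 B_seq=0 B_ack=236
After event 1: A_seq=236 A_ack=18 B_seq=18 B_ack=236
After event 2: A_seq=236 A_ack=18 B_seq=202 B_ack=236
After event 3: A_seq=236 A_ack=18 B_seq=364 B_ack=236
After event 4: A_seq=236 A_ack=364 B_seq=364 B_ack=236
After event 5: A_seq=422 A_ack=364 B_seq=364 B_ack=422

422 364 364 422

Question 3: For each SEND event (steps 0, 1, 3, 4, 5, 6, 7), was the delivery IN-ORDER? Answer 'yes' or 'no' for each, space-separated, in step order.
Answer: yes yes no yes yes yes yes

Derivation:
Step 0: SEND seq=100 -> in-order
Step 1: SEND seq=0 -> in-order
Step 3: SEND seq=202 -> out-of-order
Step 4: SEND seq=18 -> in-order
Step 5: SEND seq=236 -> in-order
Step 6: SEND seq=364 -> in-order
Step 7: SEND seq=422 -> in-order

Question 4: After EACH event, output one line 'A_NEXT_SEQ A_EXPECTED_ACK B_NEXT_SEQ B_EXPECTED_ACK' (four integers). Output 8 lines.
236 0 0 236
236 18 18 236
236 18 202 236
236 18 364 236
236 364 364 236
422 364 364 422
422 515 515 422
478 515 515 478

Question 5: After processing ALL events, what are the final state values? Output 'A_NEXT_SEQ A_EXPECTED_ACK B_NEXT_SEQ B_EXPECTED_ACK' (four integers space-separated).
After event 0: A_seq=236 A_ack=0 B_seq=0 B_ack=236
After event 1: A_seq=236 A_ack=18 B_seq=18 B_ack=236
After event 2: A_seq=236 A_ack=18 B_seq=202 B_ack=236
After event 3: A_seq=236 A_ack=18 B_seq=364 B_ack=236
After event 4: A_seq=236 A_ack=364 B_seq=364 B_ack=236
After event 5: A_seq=422 A_ack=364 B_seq=364 B_ack=422
After event 6: A_seq=422 A_ack=515 B_seq=515 B_ack=422
After event 7: A_seq=478 A_ack=515 B_seq=515 B_ack=478

Answer: 478 515 515 478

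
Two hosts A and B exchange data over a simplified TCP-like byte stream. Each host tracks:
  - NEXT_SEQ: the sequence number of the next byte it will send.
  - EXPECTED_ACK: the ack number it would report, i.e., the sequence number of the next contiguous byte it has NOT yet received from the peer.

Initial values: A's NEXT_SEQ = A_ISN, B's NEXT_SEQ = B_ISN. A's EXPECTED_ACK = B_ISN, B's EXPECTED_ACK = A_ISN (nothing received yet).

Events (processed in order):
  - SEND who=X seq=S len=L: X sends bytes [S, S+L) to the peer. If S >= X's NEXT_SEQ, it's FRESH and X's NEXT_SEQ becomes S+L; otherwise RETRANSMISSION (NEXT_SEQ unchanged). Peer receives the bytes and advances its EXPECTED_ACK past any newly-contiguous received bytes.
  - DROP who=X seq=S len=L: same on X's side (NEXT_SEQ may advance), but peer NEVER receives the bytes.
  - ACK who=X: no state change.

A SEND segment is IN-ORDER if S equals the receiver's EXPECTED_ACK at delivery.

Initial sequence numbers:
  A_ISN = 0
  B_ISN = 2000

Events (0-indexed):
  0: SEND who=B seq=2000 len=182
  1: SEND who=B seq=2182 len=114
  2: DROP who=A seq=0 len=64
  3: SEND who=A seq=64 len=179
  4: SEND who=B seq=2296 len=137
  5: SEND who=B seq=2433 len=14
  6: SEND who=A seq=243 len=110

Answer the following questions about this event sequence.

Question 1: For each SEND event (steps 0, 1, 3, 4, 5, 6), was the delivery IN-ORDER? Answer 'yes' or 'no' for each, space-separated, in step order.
Answer: yes yes no yes yes no

Derivation:
Step 0: SEND seq=2000 -> in-order
Step 1: SEND seq=2182 -> in-order
Step 3: SEND seq=64 -> out-of-order
Step 4: SEND seq=2296 -> in-order
Step 5: SEND seq=2433 -> in-order
Step 6: SEND seq=243 -> out-of-order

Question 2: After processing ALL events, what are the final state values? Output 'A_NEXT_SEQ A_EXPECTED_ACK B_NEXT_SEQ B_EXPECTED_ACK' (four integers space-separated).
Answer: 353 2447 2447 0

Derivation:
After event 0: A_seq=0 A_ack=2182 B_seq=2182 B_ack=0
After event 1: A_seq=0 A_ack=2296 B_seq=2296 B_ack=0
After event 2: A_seq=64 A_ack=2296 B_seq=2296 B_ack=0
After event 3: A_seq=243 A_ack=2296 B_seq=2296 B_ack=0
After event 4: A_seq=243 A_ack=2433 B_seq=2433 B_ack=0
After event 5: A_seq=243 A_ack=2447 B_seq=2447 B_ack=0
After event 6: A_seq=353 A_ack=2447 B_seq=2447 B_ack=0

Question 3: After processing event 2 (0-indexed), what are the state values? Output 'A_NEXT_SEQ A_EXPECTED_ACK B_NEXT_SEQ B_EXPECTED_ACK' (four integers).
After event 0: A_seq=0 A_ack=2182 B_seq=2182 B_ack=0
After event 1: A_seq=0 A_ack=2296 B_seq=2296 B_ack=0
After event 2: A_seq=64 A_ack=2296 B_seq=2296 B_ack=0

64 2296 2296 0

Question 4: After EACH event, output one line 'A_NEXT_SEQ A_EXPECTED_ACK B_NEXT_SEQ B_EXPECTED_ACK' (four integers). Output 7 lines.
0 2182 2182 0
0 2296 2296 0
64 2296 2296 0
243 2296 2296 0
243 2433 2433 0
243 2447 2447 0
353 2447 2447 0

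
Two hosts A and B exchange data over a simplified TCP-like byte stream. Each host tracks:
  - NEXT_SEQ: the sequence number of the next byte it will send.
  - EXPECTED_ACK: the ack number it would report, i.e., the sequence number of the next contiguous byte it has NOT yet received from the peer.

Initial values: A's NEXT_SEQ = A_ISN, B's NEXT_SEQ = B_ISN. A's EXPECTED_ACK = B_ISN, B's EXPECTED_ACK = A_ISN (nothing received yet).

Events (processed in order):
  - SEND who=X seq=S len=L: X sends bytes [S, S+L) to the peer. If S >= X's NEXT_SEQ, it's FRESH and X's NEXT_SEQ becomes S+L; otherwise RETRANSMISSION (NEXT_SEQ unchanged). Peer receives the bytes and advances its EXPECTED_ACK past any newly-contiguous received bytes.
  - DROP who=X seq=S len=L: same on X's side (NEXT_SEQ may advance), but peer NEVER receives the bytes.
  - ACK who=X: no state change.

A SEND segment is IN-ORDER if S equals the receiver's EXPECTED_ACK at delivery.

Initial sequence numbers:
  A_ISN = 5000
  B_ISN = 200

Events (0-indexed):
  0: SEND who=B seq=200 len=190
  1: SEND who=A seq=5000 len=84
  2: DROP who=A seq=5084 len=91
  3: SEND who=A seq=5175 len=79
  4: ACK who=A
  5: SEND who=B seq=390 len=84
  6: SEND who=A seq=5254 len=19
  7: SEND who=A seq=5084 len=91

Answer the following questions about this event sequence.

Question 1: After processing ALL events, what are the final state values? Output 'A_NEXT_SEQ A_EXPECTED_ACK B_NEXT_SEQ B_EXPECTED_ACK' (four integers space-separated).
After event 0: A_seq=5000 A_ack=390 B_seq=390 B_ack=5000
After event 1: A_seq=5084 A_ack=390 B_seq=390 B_ack=5084
After event 2: A_seq=5175 A_ack=390 B_seq=390 B_ack=5084
After event 3: A_seq=5254 A_ack=390 B_seq=390 B_ack=5084
After event 4: A_seq=5254 A_ack=390 B_seq=390 B_ack=5084
After event 5: A_seq=5254 A_ack=474 B_seq=474 B_ack=5084
After event 6: A_seq=5273 A_ack=474 B_seq=474 B_ack=5084
After event 7: A_seq=5273 A_ack=474 B_seq=474 B_ack=5273

Answer: 5273 474 474 5273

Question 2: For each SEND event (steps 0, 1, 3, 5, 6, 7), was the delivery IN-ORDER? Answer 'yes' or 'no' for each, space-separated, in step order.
Answer: yes yes no yes no yes

Derivation:
Step 0: SEND seq=200 -> in-order
Step 1: SEND seq=5000 -> in-order
Step 3: SEND seq=5175 -> out-of-order
Step 5: SEND seq=390 -> in-order
Step 6: SEND seq=5254 -> out-of-order
Step 7: SEND seq=5084 -> in-order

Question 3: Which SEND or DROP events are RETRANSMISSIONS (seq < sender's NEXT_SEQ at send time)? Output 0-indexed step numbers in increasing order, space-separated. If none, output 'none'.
Answer: 7

Derivation:
Step 0: SEND seq=200 -> fresh
Step 1: SEND seq=5000 -> fresh
Step 2: DROP seq=5084 -> fresh
Step 3: SEND seq=5175 -> fresh
Step 5: SEND seq=390 -> fresh
Step 6: SEND seq=5254 -> fresh
Step 7: SEND seq=5084 -> retransmit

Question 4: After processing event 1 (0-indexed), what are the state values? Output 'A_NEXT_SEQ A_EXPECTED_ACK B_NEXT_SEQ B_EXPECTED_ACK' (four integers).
After event 0: A_seq=5000 A_ack=390 B_seq=390 B_ack=5000
After event 1: A_seq=5084 A_ack=390 B_seq=390 B_ack=5084

5084 390 390 5084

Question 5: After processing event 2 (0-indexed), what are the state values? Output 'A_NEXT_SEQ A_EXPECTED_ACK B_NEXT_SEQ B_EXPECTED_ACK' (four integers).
After event 0: A_seq=5000 A_ack=390 B_seq=390 B_ack=5000
After event 1: A_seq=5084 A_ack=390 B_seq=390 B_ack=5084
After event 2: A_seq=5175 A_ack=390 B_seq=390 B_ack=5084

5175 390 390 5084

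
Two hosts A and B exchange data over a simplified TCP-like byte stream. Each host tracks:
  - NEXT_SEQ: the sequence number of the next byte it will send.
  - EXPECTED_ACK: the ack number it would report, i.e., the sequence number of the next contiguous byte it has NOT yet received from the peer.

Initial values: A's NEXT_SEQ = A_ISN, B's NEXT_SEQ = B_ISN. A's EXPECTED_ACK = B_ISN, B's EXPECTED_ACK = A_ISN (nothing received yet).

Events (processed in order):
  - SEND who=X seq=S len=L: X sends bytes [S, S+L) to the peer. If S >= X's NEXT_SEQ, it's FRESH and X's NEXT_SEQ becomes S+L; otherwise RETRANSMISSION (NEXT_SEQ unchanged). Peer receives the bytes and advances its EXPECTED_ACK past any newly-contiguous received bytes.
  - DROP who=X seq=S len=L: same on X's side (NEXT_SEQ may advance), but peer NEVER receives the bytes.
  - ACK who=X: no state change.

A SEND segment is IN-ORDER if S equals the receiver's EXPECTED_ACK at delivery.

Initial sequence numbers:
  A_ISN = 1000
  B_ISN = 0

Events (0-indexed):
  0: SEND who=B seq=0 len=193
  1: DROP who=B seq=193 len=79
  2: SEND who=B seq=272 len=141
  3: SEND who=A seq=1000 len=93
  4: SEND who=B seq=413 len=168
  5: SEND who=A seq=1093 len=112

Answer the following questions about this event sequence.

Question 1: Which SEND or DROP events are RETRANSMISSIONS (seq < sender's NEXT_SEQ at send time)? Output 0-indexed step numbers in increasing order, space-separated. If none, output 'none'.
Step 0: SEND seq=0 -> fresh
Step 1: DROP seq=193 -> fresh
Step 2: SEND seq=272 -> fresh
Step 3: SEND seq=1000 -> fresh
Step 4: SEND seq=413 -> fresh
Step 5: SEND seq=1093 -> fresh

Answer: none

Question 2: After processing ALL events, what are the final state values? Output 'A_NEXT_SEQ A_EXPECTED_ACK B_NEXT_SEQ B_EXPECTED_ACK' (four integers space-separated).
After event 0: A_seq=1000 A_ack=193 B_seq=193 B_ack=1000
After event 1: A_seq=1000 A_ack=193 B_seq=272 B_ack=1000
After event 2: A_seq=1000 A_ack=193 B_seq=413 B_ack=1000
After event 3: A_seq=1093 A_ack=193 B_seq=413 B_ack=1093
After event 4: A_seq=1093 A_ack=193 B_seq=581 B_ack=1093
After event 5: A_seq=1205 A_ack=193 B_seq=581 B_ack=1205

Answer: 1205 193 581 1205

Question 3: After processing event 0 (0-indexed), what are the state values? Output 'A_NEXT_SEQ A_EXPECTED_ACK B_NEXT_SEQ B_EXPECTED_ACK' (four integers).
After event 0: A_seq=1000 A_ack=193 B_seq=193 B_ack=1000

1000 193 193 1000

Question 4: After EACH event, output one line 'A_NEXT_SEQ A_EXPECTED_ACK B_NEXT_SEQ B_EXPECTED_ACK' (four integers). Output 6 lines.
1000 193 193 1000
1000 193 272 1000
1000 193 413 1000
1093 193 413 1093
1093 193 581 1093
1205 193 581 1205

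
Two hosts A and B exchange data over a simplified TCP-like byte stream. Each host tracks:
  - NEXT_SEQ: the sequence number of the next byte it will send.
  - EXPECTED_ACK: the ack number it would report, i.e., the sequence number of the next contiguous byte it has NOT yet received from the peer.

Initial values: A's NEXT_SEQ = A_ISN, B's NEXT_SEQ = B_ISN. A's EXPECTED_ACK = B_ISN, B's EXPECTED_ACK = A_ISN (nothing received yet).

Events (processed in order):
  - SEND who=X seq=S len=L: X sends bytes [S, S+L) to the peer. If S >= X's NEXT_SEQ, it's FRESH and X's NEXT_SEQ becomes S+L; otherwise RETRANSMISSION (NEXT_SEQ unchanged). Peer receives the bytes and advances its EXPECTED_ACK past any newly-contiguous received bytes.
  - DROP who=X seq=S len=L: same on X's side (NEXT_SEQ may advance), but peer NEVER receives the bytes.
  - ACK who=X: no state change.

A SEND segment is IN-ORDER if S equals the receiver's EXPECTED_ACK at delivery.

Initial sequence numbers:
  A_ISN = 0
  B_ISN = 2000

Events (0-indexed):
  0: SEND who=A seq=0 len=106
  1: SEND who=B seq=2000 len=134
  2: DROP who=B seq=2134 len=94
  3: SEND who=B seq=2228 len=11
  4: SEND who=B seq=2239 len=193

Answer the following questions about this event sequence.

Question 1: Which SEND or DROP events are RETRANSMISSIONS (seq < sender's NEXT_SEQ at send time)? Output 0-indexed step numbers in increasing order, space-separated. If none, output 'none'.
Answer: none

Derivation:
Step 0: SEND seq=0 -> fresh
Step 1: SEND seq=2000 -> fresh
Step 2: DROP seq=2134 -> fresh
Step 3: SEND seq=2228 -> fresh
Step 4: SEND seq=2239 -> fresh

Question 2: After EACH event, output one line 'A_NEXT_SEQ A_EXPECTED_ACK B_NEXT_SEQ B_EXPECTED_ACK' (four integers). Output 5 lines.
106 2000 2000 106
106 2134 2134 106
106 2134 2228 106
106 2134 2239 106
106 2134 2432 106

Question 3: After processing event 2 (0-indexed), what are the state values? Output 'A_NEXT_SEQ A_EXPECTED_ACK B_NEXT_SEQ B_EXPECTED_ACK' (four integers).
After event 0: A_seq=106 A_ack=2000 B_seq=2000 B_ack=106
After event 1: A_seq=106 A_ack=2134 B_seq=2134 B_ack=106
After event 2: A_seq=106 A_ack=2134 B_seq=2228 B_ack=106

106 2134 2228 106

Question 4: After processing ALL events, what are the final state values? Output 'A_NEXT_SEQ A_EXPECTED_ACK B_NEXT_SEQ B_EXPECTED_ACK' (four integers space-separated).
After event 0: A_seq=106 A_ack=2000 B_seq=2000 B_ack=106
After event 1: A_seq=106 A_ack=2134 B_seq=2134 B_ack=106
After event 2: A_seq=106 A_ack=2134 B_seq=2228 B_ack=106
After event 3: A_seq=106 A_ack=2134 B_seq=2239 B_ack=106
After event 4: A_seq=106 A_ack=2134 B_seq=2432 B_ack=106

Answer: 106 2134 2432 106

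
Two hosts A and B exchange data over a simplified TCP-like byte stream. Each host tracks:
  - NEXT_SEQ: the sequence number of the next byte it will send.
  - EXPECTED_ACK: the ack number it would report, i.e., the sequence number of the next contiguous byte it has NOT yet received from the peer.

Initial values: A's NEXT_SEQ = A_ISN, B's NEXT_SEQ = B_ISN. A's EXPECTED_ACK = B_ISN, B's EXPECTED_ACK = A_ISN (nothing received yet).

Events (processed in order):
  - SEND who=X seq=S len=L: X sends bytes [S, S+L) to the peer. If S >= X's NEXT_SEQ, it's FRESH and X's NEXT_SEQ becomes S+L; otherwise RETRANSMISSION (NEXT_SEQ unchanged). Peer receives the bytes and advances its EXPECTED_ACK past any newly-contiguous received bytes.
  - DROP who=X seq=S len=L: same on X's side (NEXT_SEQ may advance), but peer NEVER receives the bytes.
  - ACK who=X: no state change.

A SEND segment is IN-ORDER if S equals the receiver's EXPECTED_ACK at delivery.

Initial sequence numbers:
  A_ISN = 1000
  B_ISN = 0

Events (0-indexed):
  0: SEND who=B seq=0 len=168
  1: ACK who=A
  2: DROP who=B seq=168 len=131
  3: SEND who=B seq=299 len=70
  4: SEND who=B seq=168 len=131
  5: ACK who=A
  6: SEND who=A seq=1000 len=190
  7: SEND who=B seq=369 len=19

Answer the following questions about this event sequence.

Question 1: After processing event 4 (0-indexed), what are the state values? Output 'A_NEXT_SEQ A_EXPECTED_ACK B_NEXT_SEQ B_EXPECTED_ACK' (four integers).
After event 0: A_seq=1000 A_ack=168 B_seq=168 B_ack=1000
After event 1: A_seq=1000 A_ack=168 B_seq=168 B_ack=1000
After event 2: A_seq=1000 A_ack=168 B_seq=299 B_ack=1000
After event 3: A_seq=1000 A_ack=168 B_seq=369 B_ack=1000
After event 4: A_seq=1000 A_ack=369 B_seq=369 B_ack=1000

1000 369 369 1000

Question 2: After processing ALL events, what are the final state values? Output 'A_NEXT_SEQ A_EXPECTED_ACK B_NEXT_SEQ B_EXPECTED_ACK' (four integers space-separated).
After event 0: A_seq=1000 A_ack=168 B_seq=168 B_ack=1000
After event 1: A_seq=1000 A_ack=168 B_seq=168 B_ack=1000
After event 2: A_seq=1000 A_ack=168 B_seq=299 B_ack=1000
After event 3: A_seq=1000 A_ack=168 B_seq=369 B_ack=1000
After event 4: A_seq=1000 A_ack=369 B_seq=369 B_ack=1000
After event 5: A_seq=1000 A_ack=369 B_seq=369 B_ack=1000
After event 6: A_seq=1190 A_ack=369 B_seq=369 B_ack=1190
After event 7: A_seq=1190 A_ack=388 B_seq=388 B_ack=1190

Answer: 1190 388 388 1190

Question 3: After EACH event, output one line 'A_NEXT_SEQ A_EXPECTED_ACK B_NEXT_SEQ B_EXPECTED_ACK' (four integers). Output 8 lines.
1000 168 168 1000
1000 168 168 1000
1000 168 299 1000
1000 168 369 1000
1000 369 369 1000
1000 369 369 1000
1190 369 369 1190
1190 388 388 1190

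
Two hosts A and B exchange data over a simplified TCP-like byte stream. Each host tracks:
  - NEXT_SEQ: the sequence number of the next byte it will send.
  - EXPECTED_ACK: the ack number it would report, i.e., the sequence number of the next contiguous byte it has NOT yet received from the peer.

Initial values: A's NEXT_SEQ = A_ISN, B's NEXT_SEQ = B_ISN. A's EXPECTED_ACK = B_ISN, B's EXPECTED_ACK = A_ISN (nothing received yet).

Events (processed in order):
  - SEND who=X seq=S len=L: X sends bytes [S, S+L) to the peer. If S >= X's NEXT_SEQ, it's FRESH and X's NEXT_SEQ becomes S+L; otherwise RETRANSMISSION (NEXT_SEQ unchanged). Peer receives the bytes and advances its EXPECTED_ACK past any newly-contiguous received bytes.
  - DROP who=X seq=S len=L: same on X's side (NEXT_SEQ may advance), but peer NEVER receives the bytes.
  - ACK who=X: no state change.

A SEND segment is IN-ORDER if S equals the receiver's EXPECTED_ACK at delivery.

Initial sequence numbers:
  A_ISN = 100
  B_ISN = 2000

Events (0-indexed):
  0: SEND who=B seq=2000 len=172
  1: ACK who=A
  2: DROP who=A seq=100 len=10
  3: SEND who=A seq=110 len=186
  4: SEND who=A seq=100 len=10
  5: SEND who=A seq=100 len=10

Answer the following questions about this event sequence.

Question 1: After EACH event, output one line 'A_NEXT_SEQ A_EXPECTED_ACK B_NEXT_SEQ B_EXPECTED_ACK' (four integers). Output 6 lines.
100 2172 2172 100
100 2172 2172 100
110 2172 2172 100
296 2172 2172 100
296 2172 2172 296
296 2172 2172 296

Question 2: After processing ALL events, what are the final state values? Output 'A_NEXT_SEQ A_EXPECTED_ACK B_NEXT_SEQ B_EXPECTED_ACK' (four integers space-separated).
After event 0: A_seq=100 A_ack=2172 B_seq=2172 B_ack=100
After event 1: A_seq=100 A_ack=2172 B_seq=2172 B_ack=100
After event 2: A_seq=110 A_ack=2172 B_seq=2172 B_ack=100
After event 3: A_seq=296 A_ack=2172 B_seq=2172 B_ack=100
After event 4: A_seq=296 A_ack=2172 B_seq=2172 B_ack=296
After event 5: A_seq=296 A_ack=2172 B_seq=2172 B_ack=296

Answer: 296 2172 2172 296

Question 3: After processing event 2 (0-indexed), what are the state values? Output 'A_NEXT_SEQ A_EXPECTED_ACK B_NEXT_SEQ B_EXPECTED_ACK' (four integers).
After event 0: A_seq=100 A_ack=2172 B_seq=2172 B_ack=100
After event 1: A_seq=100 A_ack=2172 B_seq=2172 B_ack=100
After event 2: A_seq=110 A_ack=2172 B_seq=2172 B_ack=100

110 2172 2172 100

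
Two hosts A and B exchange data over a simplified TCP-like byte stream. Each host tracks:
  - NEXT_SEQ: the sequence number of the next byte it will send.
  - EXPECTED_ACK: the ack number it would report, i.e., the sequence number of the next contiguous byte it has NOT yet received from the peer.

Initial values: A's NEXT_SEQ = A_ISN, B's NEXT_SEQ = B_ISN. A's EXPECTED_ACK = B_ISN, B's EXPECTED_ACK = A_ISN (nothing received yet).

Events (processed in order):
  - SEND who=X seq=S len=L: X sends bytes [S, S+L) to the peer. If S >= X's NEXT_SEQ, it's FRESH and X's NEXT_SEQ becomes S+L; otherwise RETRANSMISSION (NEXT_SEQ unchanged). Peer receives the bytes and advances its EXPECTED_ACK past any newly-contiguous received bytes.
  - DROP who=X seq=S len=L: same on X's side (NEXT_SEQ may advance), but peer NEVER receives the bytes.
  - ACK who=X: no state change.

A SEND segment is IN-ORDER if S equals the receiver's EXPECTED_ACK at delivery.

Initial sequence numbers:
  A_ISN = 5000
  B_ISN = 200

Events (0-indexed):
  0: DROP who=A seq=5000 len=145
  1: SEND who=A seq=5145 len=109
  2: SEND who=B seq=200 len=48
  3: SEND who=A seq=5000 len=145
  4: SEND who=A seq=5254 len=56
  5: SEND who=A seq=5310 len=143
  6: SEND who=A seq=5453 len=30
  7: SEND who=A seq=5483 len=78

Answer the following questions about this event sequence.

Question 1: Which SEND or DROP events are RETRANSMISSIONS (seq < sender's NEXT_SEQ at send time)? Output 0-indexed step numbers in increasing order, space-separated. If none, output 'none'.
Answer: 3

Derivation:
Step 0: DROP seq=5000 -> fresh
Step 1: SEND seq=5145 -> fresh
Step 2: SEND seq=200 -> fresh
Step 3: SEND seq=5000 -> retransmit
Step 4: SEND seq=5254 -> fresh
Step 5: SEND seq=5310 -> fresh
Step 6: SEND seq=5453 -> fresh
Step 7: SEND seq=5483 -> fresh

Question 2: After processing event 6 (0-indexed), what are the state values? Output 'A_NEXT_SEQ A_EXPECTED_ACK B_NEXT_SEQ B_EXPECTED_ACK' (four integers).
After event 0: A_seq=5145 A_ack=200 B_seq=200 B_ack=5000
After event 1: A_seq=5254 A_ack=200 B_seq=200 B_ack=5000
After event 2: A_seq=5254 A_ack=248 B_seq=248 B_ack=5000
After event 3: A_seq=5254 A_ack=248 B_seq=248 B_ack=5254
After event 4: A_seq=5310 A_ack=248 B_seq=248 B_ack=5310
After event 5: A_seq=5453 A_ack=248 B_seq=248 B_ack=5453
After event 6: A_seq=5483 A_ack=248 B_seq=248 B_ack=5483

5483 248 248 5483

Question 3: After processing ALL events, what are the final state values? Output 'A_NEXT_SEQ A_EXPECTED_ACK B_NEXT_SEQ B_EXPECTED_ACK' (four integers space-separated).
After event 0: A_seq=5145 A_ack=200 B_seq=200 B_ack=5000
After event 1: A_seq=5254 A_ack=200 B_seq=200 B_ack=5000
After event 2: A_seq=5254 A_ack=248 B_seq=248 B_ack=5000
After event 3: A_seq=5254 A_ack=248 B_seq=248 B_ack=5254
After event 4: A_seq=5310 A_ack=248 B_seq=248 B_ack=5310
After event 5: A_seq=5453 A_ack=248 B_seq=248 B_ack=5453
After event 6: A_seq=5483 A_ack=248 B_seq=248 B_ack=5483
After event 7: A_seq=5561 A_ack=248 B_seq=248 B_ack=5561

Answer: 5561 248 248 5561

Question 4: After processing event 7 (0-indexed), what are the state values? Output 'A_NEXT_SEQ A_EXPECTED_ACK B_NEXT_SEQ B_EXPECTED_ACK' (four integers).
After event 0: A_seq=5145 A_ack=200 B_seq=200 B_ack=5000
After event 1: A_seq=5254 A_ack=200 B_seq=200 B_ack=5000
After event 2: A_seq=5254 A_ack=248 B_seq=248 B_ack=5000
After event 3: A_seq=5254 A_ack=248 B_seq=248 B_ack=5254
After event 4: A_seq=5310 A_ack=248 B_seq=248 B_ack=5310
After event 5: A_seq=5453 A_ack=248 B_seq=248 B_ack=5453
After event 6: A_seq=5483 A_ack=248 B_seq=248 B_ack=5483
After event 7: A_seq=5561 A_ack=248 B_seq=248 B_ack=5561

5561 248 248 5561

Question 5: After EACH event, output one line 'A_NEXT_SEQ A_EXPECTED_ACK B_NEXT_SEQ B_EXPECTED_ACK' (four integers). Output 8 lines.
5145 200 200 5000
5254 200 200 5000
5254 248 248 5000
5254 248 248 5254
5310 248 248 5310
5453 248 248 5453
5483 248 248 5483
5561 248 248 5561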